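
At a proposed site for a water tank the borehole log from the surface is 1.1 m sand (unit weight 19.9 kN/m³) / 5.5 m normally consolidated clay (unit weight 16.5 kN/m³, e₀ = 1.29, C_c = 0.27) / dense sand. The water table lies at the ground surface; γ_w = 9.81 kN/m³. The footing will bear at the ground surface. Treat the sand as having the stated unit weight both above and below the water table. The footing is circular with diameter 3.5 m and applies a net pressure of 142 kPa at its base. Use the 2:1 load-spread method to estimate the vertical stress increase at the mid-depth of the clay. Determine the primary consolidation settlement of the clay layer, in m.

Mid-depth of clay below the ground surface: z = 1.1 + 5.5/2 = 3.85 m.
Total vertical stress at mid-clay: σ_v = 19.9×1.1 + 16.5×2.75 = 67.265 kPa.
Pore pressure: u = 9.81×(3.85 − 0) = 37.769 kPa.
Initial effective stress: σ'_0 = σ_v − u = 67.265 − 37.769 = 29.496 kPa.
Stress increase at mid-clay by the 2:1 spreading method:
Δσ ≈ qD²/(D+z)² = 142×3.5²/(3.5+3.85)² = 32.2 kPa
Final effective stress: σ'_f = σ'_0 + Δσ = 29.496 + 32.2 = 61.696 kPa.
Normally consolidated clay, so the full stress increment lies on the virgin compression line:
S_c = C_c·H/(1+e₀)·log₁₀(σ'_f/σ'_0) = 0.27×5.5/(1+1.29)×log₁₀(61.696/29.496)
    = 0.64847 × 0.32049 = 0.2078 m

S_c ≈ 0.208 m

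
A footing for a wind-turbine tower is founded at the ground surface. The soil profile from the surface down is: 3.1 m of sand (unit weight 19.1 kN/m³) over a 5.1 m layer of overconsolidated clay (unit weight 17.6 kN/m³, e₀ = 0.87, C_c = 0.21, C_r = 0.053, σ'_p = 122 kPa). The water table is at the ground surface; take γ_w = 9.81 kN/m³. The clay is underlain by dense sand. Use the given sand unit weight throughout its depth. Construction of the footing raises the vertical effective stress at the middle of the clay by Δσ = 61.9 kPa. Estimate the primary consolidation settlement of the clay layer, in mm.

S_c ≈ 51.5 mm

Mid-depth of clay below the ground surface: z = 3.1 + 5.1/2 = 5.65 m.
Total vertical stress at mid-clay: σ_v = 19.1×3.1 + 17.6×2.55 = 104.09 kPa.
Pore pressure: u = 9.81×(5.65 − 0) = 55.427 kPa.
Initial effective stress: σ'_0 = σ_v − u = 104.09 − 55.427 = 48.663 kPa.
Final effective stress: σ'_f = 48.663 + 61.9 = 110.56 kPa.
σ'_f = 110.56 ≤ σ'_p = 122 kPa, so the clay remains overconsolidated and only the recompression index applies:
S_c = C_r·H/(1+e₀)·log₁₀(σ'_f/σ'_0) = 0.053×5.1/1.87×log₁₀(110.56/48.663)
    = 0.14455 × 0.3564 = 0.05152 m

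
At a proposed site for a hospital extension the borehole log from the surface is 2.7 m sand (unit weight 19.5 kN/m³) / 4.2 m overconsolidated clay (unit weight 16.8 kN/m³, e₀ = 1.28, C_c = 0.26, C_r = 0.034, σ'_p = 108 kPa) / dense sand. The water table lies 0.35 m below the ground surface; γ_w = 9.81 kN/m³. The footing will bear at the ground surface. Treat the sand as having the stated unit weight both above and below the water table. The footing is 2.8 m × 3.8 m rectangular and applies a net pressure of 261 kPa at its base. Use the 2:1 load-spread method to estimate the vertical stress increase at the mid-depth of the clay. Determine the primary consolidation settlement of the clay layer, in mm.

S_c ≈ 18.3 mm

Mid-depth of clay below the ground surface: z = 2.7 + 4.2/2 = 4.8 m.
Total vertical stress at mid-clay: σ_v = 19.5×2.7 + 16.8×2.1 = 87.93 kPa.
Pore pressure: u = 9.81×(4.8 − 0.35) = 43.655 kPa.
Initial effective stress: σ'_0 = σ_v − u = 87.93 − 43.655 = 44.275 kPa.
Stress increase at mid-clay by the 2:1 spreading method:
Δσ = qBL/((B+z)(L+z)) = 261×2.8×3.8/((2.8+4.8)(3.8+4.8)) = 42.488 kPa
Final effective stress: σ'_f = 44.275 + 42.488 = 86.763 kPa.
σ'_f = 86.763 ≤ σ'_p = 108 kPa, so the clay remains overconsolidated and only the recompression index applies:
S_c = C_r·H/(1+e₀)·log₁₀(σ'_f/σ'_0) = 0.034×4.2/2.28×log₁₀(86.763/44.275)
    = 0.062631 × 0.29218 = 0.0183 m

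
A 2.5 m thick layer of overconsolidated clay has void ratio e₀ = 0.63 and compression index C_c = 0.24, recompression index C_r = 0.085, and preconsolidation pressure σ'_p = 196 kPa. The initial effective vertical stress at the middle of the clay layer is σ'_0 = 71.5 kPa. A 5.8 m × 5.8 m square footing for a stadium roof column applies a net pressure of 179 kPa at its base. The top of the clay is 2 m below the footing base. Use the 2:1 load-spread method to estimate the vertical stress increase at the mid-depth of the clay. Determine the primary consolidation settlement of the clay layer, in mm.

S_c ≈ 40 mm

Mid-depth of clay below the footing base: z = 2 + 2.5/2 = 3.25 m.
Stress increase at mid-clay by the 2:1 spreading method:
Δσ = qBL/((B+z)(L+z)) = 179×5.8×5.8/((5.8+3.25)(5.8+3.25)) = 73.521 kPa
Final effective stress: σ'_f = 71.5 + 73.521 = 145.02 kPa.
σ'_f = 145.02 ≤ σ'_p = 196 kPa, so the clay remains overconsolidated and only the recompression index applies:
S_c = C_r·H/(1+e₀)·log₁₀(σ'_f/σ'_0) = 0.085×2.5/1.63×log₁₀(145.02/71.5)
    = 0.13036 × 0.30712 = 0.04004 m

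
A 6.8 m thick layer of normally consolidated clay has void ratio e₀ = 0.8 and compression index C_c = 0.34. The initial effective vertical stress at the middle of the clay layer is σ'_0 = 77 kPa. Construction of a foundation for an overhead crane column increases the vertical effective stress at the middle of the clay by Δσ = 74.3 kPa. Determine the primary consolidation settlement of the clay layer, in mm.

S_c ≈ 377 mm

Final effective stress: σ'_f = σ'_0 + Δσ = 77 + 74.3 = 151.3 kPa.
Normally consolidated clay, so the full stress increment lies on the virgin compression line:
S_c = C_c·H/(1+e₀)·log₁₀(σ'_f/σ'_0) = 0.34×6.8/(1+0.8)×log₁₀(151.3/77)
    = 1.2844 × 0.29335 = 0.3768 m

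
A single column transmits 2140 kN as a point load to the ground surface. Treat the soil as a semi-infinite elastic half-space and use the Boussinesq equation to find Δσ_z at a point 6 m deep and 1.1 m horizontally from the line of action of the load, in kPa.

Boussinesq vertical stress below a point load on an elastic half-space:
Δσ_z = 3P/(2πz²) · [1 + (r/z)²]^(−5/2)
r/z = 1.1/6 = 0.18333; [1+(r/z)²]^(−5/2) = 0.92068.
Δσ_z = 3×2140/(2π×6²) × 0.92068 = 28.383 × 0.92068 = 26.13 kPa

Δσ_z ≈ 26.1 kPa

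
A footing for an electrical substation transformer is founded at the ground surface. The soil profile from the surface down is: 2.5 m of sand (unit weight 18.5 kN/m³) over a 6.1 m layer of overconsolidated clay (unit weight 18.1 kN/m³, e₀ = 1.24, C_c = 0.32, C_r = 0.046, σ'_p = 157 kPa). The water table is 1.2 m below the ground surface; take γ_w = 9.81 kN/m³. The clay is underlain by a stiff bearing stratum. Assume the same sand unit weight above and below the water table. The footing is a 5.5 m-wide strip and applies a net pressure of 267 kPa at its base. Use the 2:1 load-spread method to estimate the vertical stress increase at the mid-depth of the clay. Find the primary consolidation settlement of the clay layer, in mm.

S_c ≈ 129 mm

Mid-depth of clay below the ground surface: z = 2.5 + 6.1/2 = 5.55 m.
Total vertical stress at mid-clay: σ_v = 18.5×2.5 + 18.1×3.05 = 101.45 kPa.
Pore pressure: u = 9.81×(5.55 − 1.2) = 42.673 kPa.
Initial effective stress: σ'_0 = σ_v − u = 101.45 − 42.673 = 58.777 kPa.
Stress increase at mid-clay by the 2:1 spreading method:
Δσ = qB/(B+z) = 267×5.5/(5.5+5.55) = 132.9 kPa
Final effective stress: σ'_f = 58.777 + 132.9 = 191.68 kPa.
σ'_f = 191.68 > σ'_p = 157 kPa, so the stress path crosses the preconsolidation pressure — recompression up to σ'_p, then virgin compression beyond:
S_c = H/(1+e₀)·[C_r·log₁₀(σ'_p/σ'_0) + C_c·log₁₀(σ'_f/σ'_p)]
    = 6.1/2.24 × [0.046×log₁₀(157/58.777) + 0.32×log₁₀(191.68/157)]
    = 2.7232 × [0.019628 + 0.027737] = 0.129 m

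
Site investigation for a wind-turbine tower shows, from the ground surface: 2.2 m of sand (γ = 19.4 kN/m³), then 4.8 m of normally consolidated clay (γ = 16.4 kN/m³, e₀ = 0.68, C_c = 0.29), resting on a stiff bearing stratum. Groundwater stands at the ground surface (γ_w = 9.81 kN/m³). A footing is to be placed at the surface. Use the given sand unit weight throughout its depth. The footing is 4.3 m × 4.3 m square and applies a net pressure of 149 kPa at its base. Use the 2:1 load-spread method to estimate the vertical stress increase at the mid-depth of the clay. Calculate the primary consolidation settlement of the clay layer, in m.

Mid-depth of clay below the ground surface: z = 2.2 + 4.8/2 = 4.6 m.
Total vertical stress at mid-clay: σ_v = 19.4×2.2 + 16.4×2.4 = 82.04 kPa.
Pore pressure: u = 9.81×(4.6 − 0) = 45.126 kPa.
Initial effective stress: σ'_0 = σ_v − u = 82.04 − 45.126 = 36.914 kPa.
Stress increase at mid-clay by the 2:1 spreading method:
Δσ = qBL/((B+z)(L+z)) = 149×4.3×4.3/((4.3+4.6)(4.3+4.6)) = 34.781 kPa
Final effective stress: σ'_f = σ'_0 + Δσ = 36.914 + 34.781 = 71.695 kPa.
Normally consolidated clay, so the full stress increment lies on the virgin compression line:
S_c = C_c·H/(1+e₀)·log₁₀(σ'_f/σ'_0) = 0.29×4.8/(1+0.68)×log₁₀(71.695/36.914)
    = 0.82857 × 0.2883 = 0.2389 m

S_c ≈ 0.239 m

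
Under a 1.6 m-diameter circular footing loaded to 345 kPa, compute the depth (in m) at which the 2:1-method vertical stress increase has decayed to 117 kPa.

2:1 spreading — at depth z the loaded area has grown by z in each plan dimension:
qD²/(D+z)² = Δσ_z ⇒ z = D(√(q/Δσ_z) − 1) = 1.6×(√(345/117) − 1) = 1.147 m

z ≈ 1.15 m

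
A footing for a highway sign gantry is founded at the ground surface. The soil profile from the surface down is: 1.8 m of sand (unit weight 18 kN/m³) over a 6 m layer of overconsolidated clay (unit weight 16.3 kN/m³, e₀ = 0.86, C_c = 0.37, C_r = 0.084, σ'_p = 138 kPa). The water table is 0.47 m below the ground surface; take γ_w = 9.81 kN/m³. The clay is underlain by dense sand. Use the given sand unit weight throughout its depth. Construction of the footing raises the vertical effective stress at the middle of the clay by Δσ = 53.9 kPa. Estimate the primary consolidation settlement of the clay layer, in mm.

S_c ≈ 102 mm

Mid-depth of clay below the ground surface: z = 1.8 + 6/2 = 4.8 m.
Total vertical stress at mid-clay: σ_v = 18×1.8 + 16.3×3 = 81.3 kPa.
Pore pressure: u = 9.81×(4.8 − 0.47) = 42.477 kPa.
Initial effective stress: σ'_0 = σ_v − u = 81.3 − 42.477 = 38.823 kPa.
Final effective stress: σ'_f = 38.823 + 53.9 = 92.723 kPa.
σ'_f = 92.723 ≤ σ'_p = 138 kPa, so the clay remains overconsolidated and only the recompression index applies:
S_c = C_r·H/(1+e₀)·log₁₀(σ'_f/σ'_0) = 0.084×6/1.86×log₁₀(92.723/38.823)
    = 0.27097 × 0.3781 = 0.1025 m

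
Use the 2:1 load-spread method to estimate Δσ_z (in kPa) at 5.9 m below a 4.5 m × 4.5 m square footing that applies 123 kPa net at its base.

By the 2:1 method the load spreads at 1 horizontal : 2 vertical, so at depth z the loaded area has grown by z in each plan dimension:
Δσ = qBL/((B+z)(L+z)) = 123×4.5×4.5/((4.5+5.9)(4.5+5.9)) = 23.028 kPa

Δσ_z ≈ 23 kPa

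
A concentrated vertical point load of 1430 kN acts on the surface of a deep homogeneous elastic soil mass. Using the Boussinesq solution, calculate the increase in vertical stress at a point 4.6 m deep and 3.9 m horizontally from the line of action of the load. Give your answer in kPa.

Boussinesq vertical stress below a point load on an elastic half-space:
Δσ_z = 3P/(2πz²) · [1 + (r/z)²]^(−5/2)
r/z = 3.9/4.6 = 0.84783; [1+(r/z)²]^(−5/2) = 0.25818.
Δσ_z = 3×1430/(2π×4.6²) × 0.25818 = 32.267 × 0.25818 = 8.331 kPa

Δσ_z ≈ 8.33 kPa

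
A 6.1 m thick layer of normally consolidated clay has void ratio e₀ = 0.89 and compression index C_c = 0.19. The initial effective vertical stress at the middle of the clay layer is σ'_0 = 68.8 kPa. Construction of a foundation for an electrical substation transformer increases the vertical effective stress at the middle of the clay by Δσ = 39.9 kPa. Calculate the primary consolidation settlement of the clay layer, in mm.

S_c ≈ 122 mm

Final effective stress: σ'_f = σ'_0 + Δσ = 68.8 + 39.9 = 108.7 kPa.
Normally consolidated clay, so the full stress increment lies on the virgin compression line:
S_c = C_c·H/(1+e₀)·log₁₀(σ'_f/σ'_0) = 0.19×6.1/(1+0.89)×log₁₀(108.7/68.8)
    = 0.61323 × 0.19864 = 0.1218 m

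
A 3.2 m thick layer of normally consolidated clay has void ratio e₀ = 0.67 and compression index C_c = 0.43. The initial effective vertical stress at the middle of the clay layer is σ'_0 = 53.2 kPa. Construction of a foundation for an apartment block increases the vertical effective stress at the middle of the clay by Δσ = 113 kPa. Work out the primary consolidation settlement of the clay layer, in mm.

S_c ≈ 408 mm

Final effective stress: σ'_f = σ'_0 + Δσ = 53.2 + 113 = 166.2 kPa.
Normally consolidated clay, so the full stress increment lies on the virgin compression line:
S_c = C_c·H/(1+e₀)·log₁₀(σ'_f/σ'_0) = 0.43×3.2/(1+0.67)×log₁₀(166.2/53.2)
    = 0.82395 × 0.49472 = 0.4076 m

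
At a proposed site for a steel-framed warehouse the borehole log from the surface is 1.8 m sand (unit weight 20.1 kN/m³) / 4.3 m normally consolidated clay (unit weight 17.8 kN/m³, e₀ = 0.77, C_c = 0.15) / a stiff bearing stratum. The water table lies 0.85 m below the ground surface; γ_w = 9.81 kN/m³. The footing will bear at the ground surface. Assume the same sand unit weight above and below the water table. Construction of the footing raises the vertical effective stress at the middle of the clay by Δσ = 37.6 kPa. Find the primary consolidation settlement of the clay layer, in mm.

Mid-depth of clay below the ground surface: z = 1.8 + 4.3/2 = 3.95 m.
Total vertical stress at mid-clay: σ_v = 20.1×1.8 + 17.8×2.15 = 74.45 kPa.
Pore pressure: u = 9.81×(3.95 − 0.85) = 30.411 kPa.
Initial effective stress: σ'_0 = σ_v − u = 74.45 − 30.411 = 44.039 kPa.
Final effective stress: σ'_f = σ'_0 + Δσ = 44.039 + 37.6 = 81.639 kPa.
Normally consolidated clay, so the full stress increment lies on the virgin compression line:
S_c = C_c·H/(1+e₀)·log₁₀(σ'_f/σ'_0) = 0.15×4.3/(1+0.77)×log₁₀(81.639/44.039)
    = 0.36441 × 0.26806 = 0.09768 m

S_c ≈ 97.7 mm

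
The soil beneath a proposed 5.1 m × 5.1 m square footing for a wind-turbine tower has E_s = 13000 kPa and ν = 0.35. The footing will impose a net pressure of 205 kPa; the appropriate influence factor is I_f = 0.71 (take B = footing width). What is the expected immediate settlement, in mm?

S_e ≈ 50.1 mm

Immediate (elastic) settlement: S_e = q·B·(1−ν²)/E_s · I_f.
S_e = 205 × 5.1 × (1 − 0.35²) / 13000 × 0.71
    = 205 × 5.1 × 0.8775 / 13000 × 0.71
    = 0.05011 m = 50.11 mm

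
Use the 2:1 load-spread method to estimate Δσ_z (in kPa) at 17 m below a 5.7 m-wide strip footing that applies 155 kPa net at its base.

Δσ_z ≈ 38.9 kPa

By the 2:1 method the load spreads at 1 horizontal : 2 vertical, so at depth z the loaded area has grown by z in each plan dimension:
Δσ = qB/(B+z) = 155×5.7/(5.7+17) = 38.921 kPa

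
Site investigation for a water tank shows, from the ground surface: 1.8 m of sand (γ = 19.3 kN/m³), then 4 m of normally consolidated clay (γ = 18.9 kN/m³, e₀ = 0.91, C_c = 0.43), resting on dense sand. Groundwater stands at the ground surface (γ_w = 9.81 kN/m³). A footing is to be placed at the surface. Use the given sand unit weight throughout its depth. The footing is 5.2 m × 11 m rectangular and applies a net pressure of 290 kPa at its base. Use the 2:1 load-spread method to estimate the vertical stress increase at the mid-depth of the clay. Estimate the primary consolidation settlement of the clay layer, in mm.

Mid-depth of clay below the ground surface: z = 1.8 + 4/2 = 3.8 m.
Total vertical stress at mid-clay: σ_v = 19.3×1.8 + 18.9×2 = 72.54 kPa.
Pore pressure: u = 9.81×(3.8 − 0) = 37.278 kPa.
Initial effective stress: σ'_0 = σ_v − u = 72.54 − 37.278 = 35.262 kPa.
Stress increase at mid-clay by the 2:1 spreading method:
Δσ = qBL/((B+z)(L+z)) = 290×5.2×11/((5.2+3.8)(11+3.8)) = 124.53 kPa
Final effective stress: σ'_f = σ'_0 + Δσ = 35.262 + 124.53 = 159.79 kPa.
Normally consolidated clay, so the full stress increment lies on the virgin compression line:
S_c = C_c·H/(1+e₀)·log₁₀(σ'_f/σ'_0) = 0.43×4/(1+0.91)×log₁₀(159.79/35.262)
    = 0.90052 × 0.65624 = 0.591 m

S_c ≈ 591 mm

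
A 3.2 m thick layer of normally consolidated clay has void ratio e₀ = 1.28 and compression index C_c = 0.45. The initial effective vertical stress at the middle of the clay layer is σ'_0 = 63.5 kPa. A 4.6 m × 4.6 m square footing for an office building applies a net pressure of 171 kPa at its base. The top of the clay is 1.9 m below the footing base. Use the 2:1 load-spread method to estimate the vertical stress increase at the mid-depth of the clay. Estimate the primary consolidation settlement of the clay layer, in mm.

Mid-depth of clay below the footing base: z = 1.9 + 3.2/2 = 3.5 m.
Stress increase at mid-clay by the 2:1 spreading method:
Δσ = qBL/((B+z)(L+z)) = 171×4.6×4.6/((4.6+3.5)(4.6+3.5)) = 55.15 kPa
Final effective stress: σ'_f = σ'_0 + Δσ = 63.5 + 55.15 = 118.65 kPa.
Normally consolidated clay, so the full stress increment lies on the virgin compression line:
S_c = C_c·H/(1+e₀)·log₁₀(σ'_f/σ'_0) = 0.45×3.2/(1+1.28)×log₁₀(118.65/63.5)
    = 0.63158 × 0.27149 = 0.1715 m

S_c ≈ 171 mm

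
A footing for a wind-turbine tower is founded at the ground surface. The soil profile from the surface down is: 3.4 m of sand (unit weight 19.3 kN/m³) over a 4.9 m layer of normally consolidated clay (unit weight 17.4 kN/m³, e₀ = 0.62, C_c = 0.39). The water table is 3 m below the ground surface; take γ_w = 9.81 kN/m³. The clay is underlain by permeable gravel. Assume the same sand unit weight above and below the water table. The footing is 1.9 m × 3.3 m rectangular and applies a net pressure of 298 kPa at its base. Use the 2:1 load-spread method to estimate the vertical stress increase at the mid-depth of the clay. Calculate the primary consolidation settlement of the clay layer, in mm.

S_c ≈ 145 mm

Mid-depth of clay below the ground surface: z = 3.4 + 4.9/2 = 5.85 m.
Total vertical stress at mid-clay: σ_v = 19.3×3.4 + 17.4×2.45 = 108.25 kPa.
Pore pressure: u = 9.81×(5.85 − 3) = 27.959 kPa.
Initial effective stress: σ'_0 = σ_v − u = 108.25 − 27.959 = 80.291 kPa.
Stress increase at mid-clay by the 2:1 spreading method:
Δσ = qBL/((B+z)(L+z)) = 298×1.9×3.3/((1.9+5.85)(3.3+5.85)) = 26.349 kPa
Final effective stress: σ'_f = σ'_0 + Δσ = 80.291 + 26.349 = 106.64 kPa.
Normally consolidated clay, so the full stress increment lies on the virgin compression line:
S_c = C_c·H/(1+e₀)·log₁₀(σ'_f/σ'_0) = 0.39×4.9/(1+0.62)×log₁₀(106.64/80.291)
    = 1.1796 × 0.12325 = 0.1454 m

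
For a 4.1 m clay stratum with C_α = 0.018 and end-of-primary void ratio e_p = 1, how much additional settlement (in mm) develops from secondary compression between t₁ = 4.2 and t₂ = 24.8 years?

S_s ≈ 28.5 mm

Secondary compression: S_s = C_α·H/(1+e_p)·log₁₀(t₂/t₁)
S_s = 0.018×4.1/(1+1)×log₁₀(24.8/4.2)
    = 0.0369 × 0.7712 = 0.02846 m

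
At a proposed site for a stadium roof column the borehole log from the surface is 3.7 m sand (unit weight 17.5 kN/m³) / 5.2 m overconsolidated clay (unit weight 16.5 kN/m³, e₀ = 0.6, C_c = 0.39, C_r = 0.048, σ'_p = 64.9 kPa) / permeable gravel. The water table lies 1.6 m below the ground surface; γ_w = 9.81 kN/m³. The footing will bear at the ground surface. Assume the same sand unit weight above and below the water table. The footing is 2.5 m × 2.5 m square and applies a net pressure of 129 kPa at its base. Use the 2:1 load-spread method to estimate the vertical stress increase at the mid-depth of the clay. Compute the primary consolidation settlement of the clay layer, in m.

S_c ≈ 0.0604 m

Mid-depth of clay below the ground surface: z = 3.7 + 5.2/2 = 6.3 m.
Total vertical stress at mid-clay: σ_v = 17.5×3.7 + 16.5×2.6 = 107.65 kPa.
Pore pressure: u = 9.81×(6.3 − 1.6) = 46.107 kPa.
Initial effective stress: σ'_0 = σ_v − u = 107.65 − 46.107 = 61.543 kPa.
Stress increase at mid-clay by the 2:1 spreading method:
Δσ = qBL/((B+z)(L+z)) = 129×2.5×2.5/((2.5+6.3)(2.5+6.3)) = 10.411 kPa
Final effective stress: σ'_f = 61.543 + 10.411 = 71.954 kPa.
σ'_f = 71.954 > σ'_p = 64.9 kPa, so the stress path crosses the preconsolidation pressure — recompression up to σ'_p, then virgin compression beyond:
S_c = H/(1+e₀)·[C_r·log₁₀(σ'_p/σ'_0) + C_c·log₁₀(σ'_f/σ'_p)]
    = 5.2/1.6 × [0.048×log₁₀(64.9/61.543) + 0.39×log₁₀(71.954/64.9)]
    = 3.25 × [0.0011072 + 0.017476] = 0.0604 m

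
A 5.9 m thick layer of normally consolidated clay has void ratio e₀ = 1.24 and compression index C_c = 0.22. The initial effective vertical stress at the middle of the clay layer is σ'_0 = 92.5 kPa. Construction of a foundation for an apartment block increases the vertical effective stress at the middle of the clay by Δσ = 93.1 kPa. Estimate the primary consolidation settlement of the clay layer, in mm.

S_c ≈ 175 mm

Final effective stress: σ'_f = σ'_0 + Δσ = 92.5 + 93.1 = 185.6 kPa.
Normally consolidated clay, so the full stress increment lies on the virgin compression line:
S_c = C_c·H/(1+e₀)·log₁₀(σ'_f/σ'_0) = 0.22×5.9/(1+1.24)×log₁₀(185.6/92.5)
    = 0.57946 × 0.30244 = 0.1753 m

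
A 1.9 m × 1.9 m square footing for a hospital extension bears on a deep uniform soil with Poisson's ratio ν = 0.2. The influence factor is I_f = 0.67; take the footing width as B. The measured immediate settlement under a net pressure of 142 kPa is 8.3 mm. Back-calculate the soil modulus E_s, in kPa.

S_e = q·B·(1−ν²)/E_s · I_f  ⇒  E_s = q·B·(1−ν²)·I_f / S_e.
E_s = 142 × 1.9 × 0.96 × 0.67 / 0.0083 = 20910 kPa

E_s ≈ 20900 kPa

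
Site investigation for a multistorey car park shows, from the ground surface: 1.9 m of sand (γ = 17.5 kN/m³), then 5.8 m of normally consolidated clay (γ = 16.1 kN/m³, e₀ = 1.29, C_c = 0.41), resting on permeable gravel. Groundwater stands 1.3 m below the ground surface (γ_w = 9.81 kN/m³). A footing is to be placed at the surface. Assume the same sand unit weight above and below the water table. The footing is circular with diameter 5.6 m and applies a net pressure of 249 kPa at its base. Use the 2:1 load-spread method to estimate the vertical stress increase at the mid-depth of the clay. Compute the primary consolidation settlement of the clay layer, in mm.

S_c ≈ 428 mm

Mid-depth of clay below the ground surface: z = 1.9 + 5.8/2 = 4.8 m.
Total vertical stress at mid-clay: σ_v = 17.5×1.9 + 16.1×2.9 = 79.94 kPa.
Pore pressure: u = 9.81×(4.8 − 1.3) = 34.335 kPa.
Initial effective stress: σ'_0 = σ_v − u = 79.94 − 34.335 = 45.605 kPa.
Stress increase at mid-clay by the 2:1 spreading method:
Δσ ≈ qD²/(D+z)² = 249×5.6²/(5.6+4.8)² = 72.195 kPa
Final effective stress: σ'_f = σ'_0 + Δσ = 45.605 + 72.195 = 117.8 kPa.
Normally consolidated clay, so the full stress increment lies on the virgin compression line:
S_c = C_c·H/(1+e₀)·log₁₀(σ'_f/σ'_0) = 0.41×5.8/(1+1.29)×log₁₀(117.8/45.605)
    = 1.0384 × 0.41213 = 0.428 m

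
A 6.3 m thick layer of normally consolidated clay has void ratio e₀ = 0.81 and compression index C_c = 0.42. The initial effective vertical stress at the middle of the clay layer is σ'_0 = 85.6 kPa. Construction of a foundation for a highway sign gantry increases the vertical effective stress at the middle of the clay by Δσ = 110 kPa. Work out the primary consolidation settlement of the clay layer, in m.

S_c ≈ 0.525 m

Final effective stress: σ'_f = σ'_0 + Δσ = 85.6 + 110 = 195.6 kPa.
Normally consolidated clay, so the full stress increment lies on the virgin compression line:
S_c = C_c·H/(1+e₀)·log₁₀(σ'_f/σ'_0) = 0.42×6.3/(1+0.81)×log₁₀(195.6/85.6)
    = 1.4619 × 0.3589 = 0.5247 m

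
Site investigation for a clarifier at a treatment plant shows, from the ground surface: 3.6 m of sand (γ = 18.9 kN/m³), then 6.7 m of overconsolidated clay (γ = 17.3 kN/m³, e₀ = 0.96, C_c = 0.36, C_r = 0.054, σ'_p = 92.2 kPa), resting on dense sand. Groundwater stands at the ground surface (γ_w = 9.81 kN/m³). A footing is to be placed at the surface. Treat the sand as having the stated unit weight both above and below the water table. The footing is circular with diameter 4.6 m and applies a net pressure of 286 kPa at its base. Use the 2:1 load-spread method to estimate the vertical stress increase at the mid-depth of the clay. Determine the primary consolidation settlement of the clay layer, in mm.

Mid-depth of clay below the ground surface: z = 3.6 + 6.7/2 = 6.95 m.
Total vertical stress at mid-clay: σ_v = 18.9×3.6 + 17.3×3.35 = 126 kPa.
Pore pressure: u = 9.81×(6.95 − 0) = 68.18 kPa.
Initial effective stress: σ'_0 = σ_v − u = 126 − 68.18 = 57.82 kPa.
Stress increase at mid-clay by the 2:1 spreading method:
Δσ ≈ qD²/(D+z)² = 286×4.6²/(4.6+6.95)² = 45.365 kPa
Final effective stress: σ'_f = 57.82 + 45.365 = 103.19 kPa.
σ'_f = 103.19 > σ'_p = 92.2 kPa, so the stress path crosses the preconsolidation pressure — recompression up to σ'_p, then virgin compression beyond:
S_c = H/(1+e₀)·[C_r·log₁₀(σ'_p/σ'_0) + C_c·log₁₀(σ'_f/σ'_p)]
    = 6.7/1.96 × [0.054×log₁₀(92.2/57.82) + 0.36×log₁₀(103.19/92.2)]
    = 3.4184 × [0.010943 + 0.017606] = 0.09759 m

S_c ≈ 97.6 mm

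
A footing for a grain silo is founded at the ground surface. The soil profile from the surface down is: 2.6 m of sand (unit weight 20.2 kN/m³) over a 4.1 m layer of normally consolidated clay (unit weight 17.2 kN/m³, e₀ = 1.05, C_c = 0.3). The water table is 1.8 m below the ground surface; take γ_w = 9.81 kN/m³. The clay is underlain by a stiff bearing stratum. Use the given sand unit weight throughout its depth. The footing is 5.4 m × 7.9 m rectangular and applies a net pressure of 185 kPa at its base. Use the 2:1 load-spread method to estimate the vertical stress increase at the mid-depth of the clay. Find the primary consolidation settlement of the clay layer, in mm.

S_c ≈ 187 mm

Mid-depth of clay below the ground surface: z = 2.6 + 4.1/2 = 4.65 m.
Total vertical stress at mid-clay: σ_v = 20.2×2.6 + 17.2×2.05 = 87.78 kPa.
Pore pressure: u = 9.81×(4.65 − 1.8) = 27.959 kPa.
Initial effective stress: σ'_0 = σ_v − u = 87.78 − 27.959 = 59.821 kPa.
Stress increase at mid-clay by the 2:1 spreading method:
Δσ = qBL/((B+z)(L+z)) = 185×5.4×7.9/((5.4+4.65)(7.9+4.65)) = 62.572 kPa
Final effective stress: σ'_f = σ'_0 + Δσ = 59.821 + 62.572 = 122.39 kPa.
Normally consolidated clay, so the full stress increment lies on the virgin compression line:
S_c = C_c·H/(1+e₀)·log₁₀(σ'_f/σ'_0) = 0.3×4.1/(1+1.05)×log₁₀(122.39/59.821)
    = 0.6 × 0.31089 = 0.1865 m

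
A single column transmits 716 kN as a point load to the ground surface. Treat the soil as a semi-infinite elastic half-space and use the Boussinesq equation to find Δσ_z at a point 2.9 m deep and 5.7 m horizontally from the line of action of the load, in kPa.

Boussinesq vertical stress below a point load on an elastic half-space:
Δσ_z = 3P/(2πz²) · [1 + (r/z)²]^(−5/2)
r/z = 5.7/2.9 = 1.9655; [1+(r/z)²]^(−5/2) = 0.019173.
Δσ_z = 3×716/(2π×2.9²) × 0.019173 = 40.65 × 0.019173 = 0.7794 kPa

Δσ_z ≈ 0.779 kPa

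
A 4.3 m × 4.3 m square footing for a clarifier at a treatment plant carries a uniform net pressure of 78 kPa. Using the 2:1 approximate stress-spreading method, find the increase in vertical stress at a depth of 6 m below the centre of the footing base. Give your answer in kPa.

By the 2:1 method the load spreads at 1 horizontal : 2 vertical, so at depth z the loaded area has grown by z in each plan dimension:
Δσ = qBL/((B+z)(L+z)) = 78×4.3×4.3/((4.3+6)(4.3+6)) = 13.594 kPa

Δσ_z ≈ 13.6 kPa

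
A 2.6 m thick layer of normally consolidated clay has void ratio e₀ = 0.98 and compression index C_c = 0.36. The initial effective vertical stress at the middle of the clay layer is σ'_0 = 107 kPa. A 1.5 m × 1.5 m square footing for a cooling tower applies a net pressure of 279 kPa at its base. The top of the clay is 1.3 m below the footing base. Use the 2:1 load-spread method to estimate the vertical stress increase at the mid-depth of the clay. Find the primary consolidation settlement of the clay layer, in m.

S_c ≈ 0.0615 m

Mid-depth of clay below the footing base: z = 1.3 + 2.6/2 = 2.6 m.
Stress increase at mid-clay by the 2:1 spreading method:
Δσ = qBL/((B+z)(L+z)) = 279×1.5×1.5/((1.5+2.6)(1.5+2.6)) = 37.344 kPa
Final effective stress: σ'_f = σ'_0 + Δσ = 107 + 37.344 = 144.34 kPa.
Normally consolidated clay, so the full stress increment lies on the virgin compression line:
S_c = C_c·H/(1+e₀)·log₁₀(σ'_f/σ'_0) = 0.36×2.6/(1+0.98)×log₁₀(144.34/107)
    = 0.47273 × 0.13 = 0.06145 m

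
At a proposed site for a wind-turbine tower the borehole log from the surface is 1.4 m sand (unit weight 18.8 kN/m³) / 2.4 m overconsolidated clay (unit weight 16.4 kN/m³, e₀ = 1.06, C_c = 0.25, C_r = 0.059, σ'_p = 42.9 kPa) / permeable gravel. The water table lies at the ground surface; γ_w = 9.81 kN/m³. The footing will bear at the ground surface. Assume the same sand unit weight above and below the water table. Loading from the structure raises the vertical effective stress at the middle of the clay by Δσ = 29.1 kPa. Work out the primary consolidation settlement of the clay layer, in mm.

S_c ≈ 40.4 mm

Mid-depth of clay below the ground surface: z = 1.4 + 2.4/2 = 2.6 m.
Total vertical stress at mid-clay: σ_v = 18.8×1.4 + 16.4×1.2 = 46 kPa.
Pore pressure: u = 9.81×(2.6 − 0) = 25.506 kPa.
Initial effective stress: σ'_0 = σ_v − u = 46 − 25.506 = 20.494 kPa.
Final effective stress: σ'_f = 20.494 + 29.1 = 49.594 kPa.
σ'_f = 49.594 > σ'_p = 42.9 kPa, so the stress path crosses the preconsolidation pressure — recompression up to σ'_p, then virgin compression beyond:
S_c = H/(1+e₀)·[C_r·log₁₀(σ'_p/σ'_0) + C_c·log₁₀(σ'_f/σ'_p)]
    = 2.4/2.06 × [0.059×log₁₀(42.9/20.494) + 0.25×log₁₀(49.594/42.9)]
    = 1.165 × [0.018929 + 0.015743] = 0.04039 m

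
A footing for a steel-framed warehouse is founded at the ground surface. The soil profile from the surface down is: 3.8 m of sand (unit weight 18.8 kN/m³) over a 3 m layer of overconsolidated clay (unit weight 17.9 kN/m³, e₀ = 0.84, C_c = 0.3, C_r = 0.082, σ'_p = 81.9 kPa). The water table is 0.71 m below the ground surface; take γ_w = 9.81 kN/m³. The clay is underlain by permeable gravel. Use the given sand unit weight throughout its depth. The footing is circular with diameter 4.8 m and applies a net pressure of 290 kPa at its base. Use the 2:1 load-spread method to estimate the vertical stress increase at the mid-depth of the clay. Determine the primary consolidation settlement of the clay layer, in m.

Mid-depth of clay below the ground surface: z = 3.8 + 3/2 = 5.3 m.
Total vertical stress at mid-clay: σ_v = 18.8×3.8 + 17.9×1.5 = 98.29 kPa.
Pore pressure: u = 9.81×(5.3 − 0.71) = 45.028 kPa.
Initial effective stress: σ'_0 = σ_v − u = 98.29 − 45.028 = 53.262 kPa.
Stress increase at mid-clay by the 2:1 spreading method:
Δσ ≈ qD²/(D+z)² = 290×4.8²/(4.8+5.3)² = 65.499 kPa
Final effective stress: σ'_f = 53.262 + 65.499 = 118.76 kPa.
σ'_f = 118.76 > σ'_p = 81.9 kPa, so the stress path crosses the preconsolidation pressure — recompression up to σ'_p, then virgin compression beyond:
S_c = H/(1+e₀)·[C_r·log₁₀(σ'_p/σ'_0) + C_c·log₁₀(σ'_f/σ'_p)]
    = 3/1.84 × [0.082×log₁₀(81.9/53.262) + 0.3×log₁₀(118.76/81.9)]
    = 1.6304 × [0.015323 + 0.048416] = 0.1039 m

S_c ≈ 0.104 m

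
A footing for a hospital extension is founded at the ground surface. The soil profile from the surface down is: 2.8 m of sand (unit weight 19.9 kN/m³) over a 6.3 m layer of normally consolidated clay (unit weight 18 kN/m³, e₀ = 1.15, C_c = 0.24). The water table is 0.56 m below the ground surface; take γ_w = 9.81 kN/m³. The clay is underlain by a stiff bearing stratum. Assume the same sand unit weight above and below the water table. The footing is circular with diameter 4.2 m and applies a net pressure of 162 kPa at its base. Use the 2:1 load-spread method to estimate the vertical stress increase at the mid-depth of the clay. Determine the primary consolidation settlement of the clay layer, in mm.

S_c ≈ 117 mm

Mid-depth of clay below the ground surface: z = 2.8 + 6.3/2 = 5.95 m.
Total vertical stress at mid-clay: σ_v = 19.9×2.8 + 18×3.15 = 112.42 kPa.
Pore pressure: u = 9.81×(5.95 − 0.56) = 52.876 kPa.
Initial effective stress: σ'_0 = σ_v − u = 112.42 − 52.876 = 59.544 kPa.
Stress increase at mid-clay by the 2:1 spreading method:
Δσ ≈ qD²/(D+z)² = 162×4.2²/(4.2+5.95)² = 27.738 kPa
Final effective stress: σ'_f = σ'_0 + Δσ = 59.544 + 27.738 = 87.282 kPa.
Normally consolidated clay, so the full stress increment lies on the virgin compression line:
S_c = C_c·H/(1+e₀)·log₁₀(σ'_f/σ'_0) = 0.24×6.3/(1+1.15)×log₁₀(87.282/59.544)
    = 0.70326 × 0.16609 = 0.1168 m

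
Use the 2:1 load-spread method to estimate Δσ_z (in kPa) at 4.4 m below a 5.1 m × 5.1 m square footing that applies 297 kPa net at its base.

By the 2:1 method the load spreads at 1 horizontal : 2 vertical, so at depth z the loaded area has grown by z in each plan dimension:
Δσ = qBL/((B+z)(L+z)) = 297×5.1×5.1/((5.1+4.4)(5.1+4.4)) = 85.595 kPa

Δσ_z ≈ 85.6 kPa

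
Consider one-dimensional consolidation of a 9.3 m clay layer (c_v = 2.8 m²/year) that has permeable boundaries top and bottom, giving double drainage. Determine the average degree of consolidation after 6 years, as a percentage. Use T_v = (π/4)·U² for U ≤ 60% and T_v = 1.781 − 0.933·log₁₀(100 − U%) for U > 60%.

Drainage path length: H_d = H/2 = 4.65 m (double drainage).
T_v = c_v·t/H_d² = 2.8×6/4.65² = 0.77697.
T_v = 0.77697 corresponds to the U > 60% branch:
U = 1 − 10^((1.781 − T_v)/0.933)/100 = 0.8808

U ≈ 88.1 %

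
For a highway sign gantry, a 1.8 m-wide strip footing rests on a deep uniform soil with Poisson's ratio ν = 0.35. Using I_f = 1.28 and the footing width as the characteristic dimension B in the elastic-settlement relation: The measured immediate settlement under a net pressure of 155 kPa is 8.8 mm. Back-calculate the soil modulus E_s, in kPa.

S_e = q·B·(1−ν²)/E_s · I_f  ⇒  E_s = q·B·(1−ν²)·I_f / S_e.
E_s = 155 × 1.8 × 0.8775 × 1.28 / 0.0088 = 35610 kPa

E_s ≈ 35600 kPa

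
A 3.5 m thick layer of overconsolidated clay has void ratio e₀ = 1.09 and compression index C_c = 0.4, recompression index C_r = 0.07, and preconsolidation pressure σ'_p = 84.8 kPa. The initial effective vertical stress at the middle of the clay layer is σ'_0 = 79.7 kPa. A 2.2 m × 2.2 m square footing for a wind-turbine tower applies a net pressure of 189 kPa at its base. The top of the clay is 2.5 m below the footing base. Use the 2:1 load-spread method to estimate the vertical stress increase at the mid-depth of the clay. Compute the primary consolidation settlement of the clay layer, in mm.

S_c ≈ 56 mm

Mid-depth of clay below the footing base: z = 2.5 + 3.5/2 = 4.25 m.
Stress increase at mid-clay by the 2:1 spreading method:
Δσ = qBL/((B+z)(L+z)) = 189×2.2×2.2/((2.2+4.25)(2.2+4.25)) = 21.988 kPa
Final effective stress: σ'_f = 79.7 + 21.988 = 101.69 kPa.
σ'_f = 101.69 > σ'_p = 84.8 kPa, so the stress path crosses the preconsolidation pressure — recompression up to σ'_p, then virgin compression beyond:
S_c = H/(1+e₀)·[C_r·log₁₀(σ'_p/σ'_0) + C_c·log₁₀(σ'_f/σ'_p)]
    = 3.5/2.09 × [0.07×log₁₀(84.8/79.7) + 0.4×log₁₀(101.69/84.8)]
    = 1.6746 × [0.0018856 + 0.031553] = 0.056 m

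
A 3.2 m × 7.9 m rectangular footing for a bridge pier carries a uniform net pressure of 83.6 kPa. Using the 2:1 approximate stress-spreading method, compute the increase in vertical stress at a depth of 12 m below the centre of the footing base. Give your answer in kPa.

By the 2:1 method the load spreads at 1 horizontal : 2 vertical, so at depth z the loaded area has grown by z in each plan dimension:
Δσ = qBL/((B+z)(L+z)) = 83.6×3.2×7.9/((3.2+12)(7.9+12)) = 6.9869 kPa

Δσ_z ≈ 6.99 kPa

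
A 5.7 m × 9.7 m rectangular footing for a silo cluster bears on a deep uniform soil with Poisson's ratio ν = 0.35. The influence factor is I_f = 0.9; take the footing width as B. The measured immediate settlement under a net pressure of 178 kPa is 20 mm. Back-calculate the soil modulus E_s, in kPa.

S_e = q·B·(1−ν²)/E_s · I_f  ⇒  E_s = q·B·(1−ν²)·I_f / S_e.
E_s = 178 × 5.7 × 0.8775 × 0.9 / 0.02 = 40060 kPa

E_s ≈ 40100 kPa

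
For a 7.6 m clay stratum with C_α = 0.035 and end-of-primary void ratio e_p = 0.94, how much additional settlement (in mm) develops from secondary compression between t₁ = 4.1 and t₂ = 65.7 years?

S_s ≈ 165 mm

Secondary compression: S_s = C_α·H/(1+e_p)·log₁₀(t₂/t₁)
S_s = 0.035×7.6/(1+0.94)×log₁₀(65.7/4.1)
    = 0.1371 × 1.205 = 0.1652 m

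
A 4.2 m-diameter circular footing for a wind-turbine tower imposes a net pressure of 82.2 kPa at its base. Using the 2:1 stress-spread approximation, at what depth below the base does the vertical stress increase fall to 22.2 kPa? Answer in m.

2:1 spreading — at depth z the loaded area has grown by z in each plan dimension:
qD²/(D+z)² = Δσ_z ⇒ z = D(√(q/Δσ_z) − 1) = 4.2×(√(82.2/22.2) − 1) = 3.882 m

z ≈ 3.88 m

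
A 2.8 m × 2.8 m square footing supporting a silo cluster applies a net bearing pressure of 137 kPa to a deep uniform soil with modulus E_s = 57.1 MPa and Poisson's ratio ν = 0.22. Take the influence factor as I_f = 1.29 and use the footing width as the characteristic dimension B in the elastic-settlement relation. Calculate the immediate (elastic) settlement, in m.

Immediate (elastic) settlement: S_e = q·B·(1−ν²)/E_s · I_f.
E_s = 57.1 MPa = 57100 kPa.
S_e = 137 × 2.8 × (1 − 0.22²) / 57100 × 1.29
    = 137 × 2.8 × 0.9516 / 57100 × 1.29
    = 0.008247 m

S_e ≈ 0.00825 m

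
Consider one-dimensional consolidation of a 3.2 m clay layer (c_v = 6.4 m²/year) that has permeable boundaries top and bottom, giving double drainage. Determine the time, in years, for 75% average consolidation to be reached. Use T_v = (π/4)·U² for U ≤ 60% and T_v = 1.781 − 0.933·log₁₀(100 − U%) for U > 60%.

t ≈ 0.191 years

Drainage path length: H_d = H/2 = 1.6 m (double drainage).
U > 60%: T_v = 1.781 − 0.933·log₁₀(100 − 75) = 0.47672.
t = T_v·H_d²/c_v = 0.47672×1.6²/6.4 = 0.1907 years.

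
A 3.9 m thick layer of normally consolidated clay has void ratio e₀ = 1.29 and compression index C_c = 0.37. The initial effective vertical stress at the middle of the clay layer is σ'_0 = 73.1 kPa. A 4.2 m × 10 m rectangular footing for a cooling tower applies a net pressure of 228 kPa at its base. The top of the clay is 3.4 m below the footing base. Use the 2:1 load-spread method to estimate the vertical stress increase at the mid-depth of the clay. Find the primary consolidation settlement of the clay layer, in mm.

S_c ≈ 175 mm

Mid-depth of clay below the footing base: z = 3.4 + 3.9/2 = 5.35 m.
Stress increase at mid-clay by the 2:1 spreading method:
Δσ = qBL/((B+z)(L+z)) = 228×4.2×10/((4.2+5.35)(10+5.35)) = 65.324 kPa
Final effective stress: σ'_f = σ'_0 + Δσ = 73.1 + 65.324 = 138.42 kPa.
Normally consolidated clay, so the full stress increment lies on the virgin compression line:
S_c = C_c·H/(1+e₀)·log₁₀(σ'_f/σ'_0) = 0.37×3.9/(1+1.29)×log₁₀(138.42/73.1)
    = 0.63013 × 0.27728 = 0.1747 m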